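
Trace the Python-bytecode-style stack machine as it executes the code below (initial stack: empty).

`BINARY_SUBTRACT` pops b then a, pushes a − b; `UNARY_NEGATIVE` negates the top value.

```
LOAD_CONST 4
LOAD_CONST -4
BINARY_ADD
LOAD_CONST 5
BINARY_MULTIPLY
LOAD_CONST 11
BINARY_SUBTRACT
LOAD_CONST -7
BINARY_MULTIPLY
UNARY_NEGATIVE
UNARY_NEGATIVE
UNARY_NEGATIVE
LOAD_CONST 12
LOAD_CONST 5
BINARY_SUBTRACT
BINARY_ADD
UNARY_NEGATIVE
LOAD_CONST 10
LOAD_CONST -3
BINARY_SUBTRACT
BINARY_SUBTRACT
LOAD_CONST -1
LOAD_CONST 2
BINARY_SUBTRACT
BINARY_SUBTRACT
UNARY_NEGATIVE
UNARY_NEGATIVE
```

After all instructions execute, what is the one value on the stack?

60

LOAD_CONST 4    : [4]
LOAD_CONST -4   : [4, -4]
BINARY_ADD      : [0]
LOAD_CONST 5    : [0, 5]
BINARY_MULTIPLY : [0]
LOAD_CONST 11   : [0, 11]
BINARY_SUBTRACT : [-11]
LOAD_CONST -7   : [-11, -7]
BINARY_MULTIPLY : [77]
UNARY_NEGATIVE  : [-77]
UNARY_NEGATIVE  : [77]
UNARY_NEGATIVE  : [-77]
LOAD_CONST 12   : [-77, 12]
LOAD_CONST 5    : [-77, 12, 5]
BINARY_SUBTRACT : [-77, 7]
BINARY_ADD      : [-70]
UNARY_NEGATIVE  : [70]
LOAD_CONST 10   : [70, 10]
LOAD_CONST -3   : [70, 10, -3]
BINARY_SUBTRACT : [70, 13]
BINARY_SUBTRACT : [57]
LOAD_CONST -1   : [57, -1]
LOAD_CONST 2    : [57, -1, 2]
BINARY_SUBTRACT : [57, -3]
BINARY_SUBTRACT : [60]
UNARY_NEGATIVE  : [-60]
UNARY_NEGATIVE  : [60]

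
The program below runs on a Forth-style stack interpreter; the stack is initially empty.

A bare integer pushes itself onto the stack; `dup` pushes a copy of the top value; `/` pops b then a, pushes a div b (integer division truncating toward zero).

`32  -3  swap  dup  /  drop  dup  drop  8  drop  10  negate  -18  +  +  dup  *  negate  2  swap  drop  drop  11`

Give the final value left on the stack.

32     -> [32]
-3     -> [32, -3]
swap   -> [-3, 32]
dup    -> [-3, 32, 32]
/      -> [-3, 1]
drop   -> [-3]
dup    -> [-3, -3]
drop   -> [-3]
8      -> [-3, 8]
drop   -> [-3]
10     -> [-3, 10]
negate -> [-3, -10]
-18    -> [-3, -10, -18]
+      -> [-3, -28]
+      -> [-31]
dup    -> [-31, -31]
*      -> [961]
negate -> [-961]
2      -> [-961, 2]
swap   -> [2, -961]
drop   -> [2]
drop   -> []
11     -> [11]

11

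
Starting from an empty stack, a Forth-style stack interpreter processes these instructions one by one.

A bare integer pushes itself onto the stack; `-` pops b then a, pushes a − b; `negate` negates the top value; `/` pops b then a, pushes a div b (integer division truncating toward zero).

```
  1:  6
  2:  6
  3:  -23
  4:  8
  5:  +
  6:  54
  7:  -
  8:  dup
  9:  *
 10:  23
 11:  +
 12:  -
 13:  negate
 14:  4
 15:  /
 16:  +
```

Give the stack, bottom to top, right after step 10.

[6, 6, 4761, 23]

6   → 6
6   → 6 6
-23 → 6 6 -23
8   → 6 6 -23 8
+   → 6 6 -15
54  → 6 6 -15 54
-   → 6 6 -69
dup → 6 6 -69 -69
*   → 6 6 4761
23  → 6 6 4761 23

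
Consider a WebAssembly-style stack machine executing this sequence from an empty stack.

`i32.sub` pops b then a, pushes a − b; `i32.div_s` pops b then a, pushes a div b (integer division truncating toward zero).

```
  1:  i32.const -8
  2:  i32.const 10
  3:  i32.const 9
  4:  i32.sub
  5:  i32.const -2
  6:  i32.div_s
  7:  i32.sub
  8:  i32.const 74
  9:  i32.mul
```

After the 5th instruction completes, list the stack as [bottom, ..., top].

i32.const -8 → [-8]
i32.const 10 → [-8, 10]
i32.const 9  → [-8, 10, 9]
i32.sub      → [-8, 1]
i32.const -2 → [-8, 1, -2]

[-8, 1, -2]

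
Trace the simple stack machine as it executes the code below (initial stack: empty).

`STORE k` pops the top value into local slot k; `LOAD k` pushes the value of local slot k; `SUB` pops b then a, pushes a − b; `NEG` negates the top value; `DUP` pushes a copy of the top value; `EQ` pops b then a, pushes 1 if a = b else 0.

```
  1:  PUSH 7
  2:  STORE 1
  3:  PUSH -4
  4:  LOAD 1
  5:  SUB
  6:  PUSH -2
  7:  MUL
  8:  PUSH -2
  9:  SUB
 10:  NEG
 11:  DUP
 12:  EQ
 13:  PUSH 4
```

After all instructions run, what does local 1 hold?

7

PUSH 7   7
STORE 1  (empty)
PUSH -4  -4
LOAD 1   -4 7
SUB      -11
PUSH -2  -11 -2
MUL      22
PUSH -2  22 -2
SUB      24
NEG      -24
DUP      -24 -24
EQ       1
PUSH 4   1 4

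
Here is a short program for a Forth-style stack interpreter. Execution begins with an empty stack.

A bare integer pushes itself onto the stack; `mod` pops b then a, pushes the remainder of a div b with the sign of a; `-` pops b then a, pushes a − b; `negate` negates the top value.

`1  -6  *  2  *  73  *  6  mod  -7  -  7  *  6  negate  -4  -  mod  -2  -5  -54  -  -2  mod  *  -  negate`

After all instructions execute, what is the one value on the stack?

1      → [1]
-6     → [1, -6]
*      → [-6]
2      → [-6, 2]
*      → [-12]
73     → [-12, 73]
*      → [-876]
6      → [-876, 6]
mod    → [0]
-7     → [0, -7]
-      → [7]
7      → [7, 7]
*      → [49]
6      → [49, 6]
negate → [49, -6]
-4     → [49, -6, -4]
-      → [49, -2]
mod    → [1]
-2     → [1, -2]
-5     → [1, -2, -5]
-54    → [1, -2, -5, -54]
-      → [1, -2, 49]
-2     → [1, -2, 49, -2]
mod    → [1, -2, 1]
*      → [1, -2]
-      → [3]
negate → [-3]

-3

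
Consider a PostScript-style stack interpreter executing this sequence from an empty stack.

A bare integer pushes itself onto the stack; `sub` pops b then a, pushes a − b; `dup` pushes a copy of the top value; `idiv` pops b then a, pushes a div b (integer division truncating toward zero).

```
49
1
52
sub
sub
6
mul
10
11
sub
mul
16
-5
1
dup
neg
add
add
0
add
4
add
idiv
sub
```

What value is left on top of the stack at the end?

49   : 49
1    : 49 1
52   : 49 1 52
sub  : 49 -51
sub  : 100
6    : 100 6
mul  : 600
10   : 600 10
11   : 600 10 11
sub  : 600 -1
mul  : -600
16   : -600 16
-5   : -600 16 -5
1    : -600 16 -5 1
dup  : -600 16 -5 1 1
neg  : -600 16 -5 1 -1
add  : -600 16 -5 0
add  : -600 16 -5
0    : -600 16 -5 0
add  : -600 16 -5
4    : -600 16 -5 4
add  : -600 16 -1
idiv : -600 -16
sub  : -584

-584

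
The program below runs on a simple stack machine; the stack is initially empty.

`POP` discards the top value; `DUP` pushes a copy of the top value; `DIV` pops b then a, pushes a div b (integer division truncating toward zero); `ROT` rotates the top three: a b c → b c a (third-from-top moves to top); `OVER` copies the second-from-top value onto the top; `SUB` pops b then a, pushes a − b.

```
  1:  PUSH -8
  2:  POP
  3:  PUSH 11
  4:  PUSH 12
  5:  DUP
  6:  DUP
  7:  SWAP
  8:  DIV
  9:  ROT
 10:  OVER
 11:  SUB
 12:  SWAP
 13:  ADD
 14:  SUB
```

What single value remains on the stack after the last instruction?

PUSH -8 -> -8
POP     -> (empty)
PUSH 11 -> 11
PUSH 12 -> 11 12
DUP     -> 11 12 12
DUP     -> 11 12 12 12
SWAP    -> 11 12 12 12
DIV     -> 11 12 1
ROT     -> 12 1 11
OVER    -> 12 1 11 1
SUB     -> 12 1 10
SWAP    -> 12 10 1
ADD     -> 12 11
SUB     -> 1

1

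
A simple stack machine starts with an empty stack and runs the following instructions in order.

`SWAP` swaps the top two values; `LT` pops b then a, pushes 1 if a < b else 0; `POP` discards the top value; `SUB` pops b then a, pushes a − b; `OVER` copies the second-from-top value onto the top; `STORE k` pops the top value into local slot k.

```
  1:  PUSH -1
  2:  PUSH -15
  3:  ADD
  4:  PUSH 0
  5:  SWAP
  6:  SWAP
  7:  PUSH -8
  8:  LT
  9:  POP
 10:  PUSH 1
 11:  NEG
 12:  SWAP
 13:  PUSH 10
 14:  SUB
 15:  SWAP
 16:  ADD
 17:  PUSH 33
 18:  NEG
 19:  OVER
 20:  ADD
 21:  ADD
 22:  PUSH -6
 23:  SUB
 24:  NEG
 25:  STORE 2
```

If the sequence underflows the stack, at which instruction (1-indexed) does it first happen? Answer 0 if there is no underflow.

PUSH -1  → -1
PUSH -15 → -1 -15
ADD      → -16
PUSH 0   → -16 0
SWAP     → 0 -16
SWAP     → -16 0
PUSH -8  → -16 0 -8
LT       → -16 0
POP      → -16
PUSH 1   → -16 1
NEG      → -16 -1
SWAP     → -1 -16
PUSH 10  → -1 -16 10
SUB      → -1 -26
SWAP     → -26 -1
ADD      → -27
PUSH 33  → -27 33
NEG      → -27 -33
OVER     → -27 -33 -27
ADD      → -27 -60
ADD      → -87
PUSH -6  → -87 -6
SUB      → -81
NEG      → 81
STORE 2  → (empty)

0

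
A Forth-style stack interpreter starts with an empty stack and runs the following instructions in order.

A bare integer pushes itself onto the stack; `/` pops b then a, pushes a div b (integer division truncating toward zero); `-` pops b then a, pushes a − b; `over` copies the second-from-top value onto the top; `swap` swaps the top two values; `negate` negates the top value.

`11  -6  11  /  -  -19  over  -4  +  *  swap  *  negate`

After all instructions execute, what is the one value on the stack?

11      [11]
-6      [11, -6]
11      [11, -6, 11]
/       [11, 0]
-       [11]
-19     [11, -19]
over    [11, -19, 11]
-4      [11, -19, 11, -4]
+       [11, -19, 7]
*       [11, -133]
swap    [-133, 11]
*       [-1463]
negate  [1463]

1463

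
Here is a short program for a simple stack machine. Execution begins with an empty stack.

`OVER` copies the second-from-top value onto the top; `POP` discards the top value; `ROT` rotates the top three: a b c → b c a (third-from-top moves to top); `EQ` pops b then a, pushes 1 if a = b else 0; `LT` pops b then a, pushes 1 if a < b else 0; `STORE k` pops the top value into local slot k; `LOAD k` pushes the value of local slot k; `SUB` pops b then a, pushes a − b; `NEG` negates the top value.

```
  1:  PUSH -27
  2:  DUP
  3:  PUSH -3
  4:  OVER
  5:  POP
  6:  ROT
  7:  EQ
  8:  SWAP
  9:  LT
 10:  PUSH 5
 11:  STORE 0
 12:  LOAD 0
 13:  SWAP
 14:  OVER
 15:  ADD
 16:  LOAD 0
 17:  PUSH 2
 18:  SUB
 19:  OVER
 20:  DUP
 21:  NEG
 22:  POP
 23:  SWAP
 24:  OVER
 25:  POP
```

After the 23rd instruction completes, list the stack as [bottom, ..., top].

PUSH -27 → [-27]
DUP      → [-27, -27]
PUSH -3  → [-27, -27, -3]
OVER     → [-27, -27, -3, -27]
POP      → [-27, -27, -3]
ROT      → [-27, -3, -27]
EQ       → [-27, 0]
SWAP     → [0, -27]
LT       → [0]
PUSH 5   → [0, 5]
STORE 0  → [0]
LOAD 0   → [0, 5]
SWAP     → [5, 0]
OVER     → [5, 0, 5]
ADD      → [5, 5]
LOAD 0   → [5, 5, 5]
PUSH 2   → [5, 5, 5, 2]
SUB      → [5, 5, 3]
OVER     → [5, 5, 3, 5]
DUP      → [5, 5, 3, 5, 5]
NEG      → [5, 5, 3, 5, -5]
POP      → [5, 5, 3, 5]
SWAP     → [5, 5, 5, 3]

[5, 5, 5, 3]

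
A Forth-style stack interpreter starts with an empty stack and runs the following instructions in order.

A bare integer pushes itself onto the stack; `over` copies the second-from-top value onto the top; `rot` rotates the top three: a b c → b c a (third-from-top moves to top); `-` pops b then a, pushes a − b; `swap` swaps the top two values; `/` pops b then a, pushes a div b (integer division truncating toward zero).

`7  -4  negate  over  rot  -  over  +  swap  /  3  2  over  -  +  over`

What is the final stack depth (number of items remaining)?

3

7      -> [7]
-4     -> [7, -4]
negate -> [7, 4]
over   -> [7, 4, 7]
rot    -> [4, 7, 7]
-      -> [4, 0]
over   -> [4, 0, 4]
+      -> [4, 4]
swap   -> [4, 4]
/      -> [1]
3      -> [1, 3]
2      -> [1, 3, 2]
over   -> [1, 3, 2, 3]
-      -> [1, 3, -1]
+      -> [1, 2]
over   -> [1, 2, 1]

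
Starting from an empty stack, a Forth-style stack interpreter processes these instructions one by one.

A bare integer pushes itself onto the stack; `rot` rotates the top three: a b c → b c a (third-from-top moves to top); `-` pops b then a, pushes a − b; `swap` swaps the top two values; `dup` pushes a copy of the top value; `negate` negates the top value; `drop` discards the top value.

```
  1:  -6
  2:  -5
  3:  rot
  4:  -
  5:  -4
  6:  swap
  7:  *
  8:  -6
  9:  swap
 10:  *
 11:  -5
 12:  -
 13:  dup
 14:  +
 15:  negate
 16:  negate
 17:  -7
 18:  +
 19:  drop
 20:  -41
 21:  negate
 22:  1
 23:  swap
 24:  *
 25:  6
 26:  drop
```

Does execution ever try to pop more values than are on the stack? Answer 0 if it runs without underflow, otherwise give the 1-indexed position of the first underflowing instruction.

3

-6 → -6
-5 → -6 -5
rot  — needs 3 operands, stack has 2 → underflow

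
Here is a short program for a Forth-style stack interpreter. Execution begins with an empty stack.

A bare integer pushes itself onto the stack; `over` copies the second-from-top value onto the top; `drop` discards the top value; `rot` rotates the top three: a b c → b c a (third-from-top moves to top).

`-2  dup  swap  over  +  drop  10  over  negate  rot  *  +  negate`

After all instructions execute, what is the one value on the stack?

-2     : -2
dup    : -2 -2
swap   : -2 -2
over   : -2 -2 -2
+      : -2 -4
drop   : -2
10     : -2 10
over   : -2 10 -2
negate : -2 10 2
rot    : 10 2 -2
*      : 10 -4
+      : 6
negate : -6

-6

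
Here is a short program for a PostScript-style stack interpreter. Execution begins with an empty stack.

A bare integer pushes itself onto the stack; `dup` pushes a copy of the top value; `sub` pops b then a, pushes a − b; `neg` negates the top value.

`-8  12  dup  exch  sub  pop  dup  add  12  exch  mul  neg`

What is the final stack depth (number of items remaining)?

-8    -8
12    -8 12
dup   -8 12 12
exch  -8 12 12
sub   -8 0
pop   -8
dup   -8 -8
add   -16
12    -16 12
exch  12 -16
mul   -192
neg   192

1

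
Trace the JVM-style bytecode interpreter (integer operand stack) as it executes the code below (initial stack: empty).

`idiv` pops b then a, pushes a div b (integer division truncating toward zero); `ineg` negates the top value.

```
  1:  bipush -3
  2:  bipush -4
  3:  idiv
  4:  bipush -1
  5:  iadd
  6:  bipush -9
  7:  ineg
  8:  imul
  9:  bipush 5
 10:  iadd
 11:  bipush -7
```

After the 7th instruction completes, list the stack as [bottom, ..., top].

bipush -3 : -3
bipush -4 : -3 -4
idiv      : 0
bipush -1 : 0 -1
iadd      : -1
bipush -9 : -1 -9
ineg      : -1 9

[-1, 9]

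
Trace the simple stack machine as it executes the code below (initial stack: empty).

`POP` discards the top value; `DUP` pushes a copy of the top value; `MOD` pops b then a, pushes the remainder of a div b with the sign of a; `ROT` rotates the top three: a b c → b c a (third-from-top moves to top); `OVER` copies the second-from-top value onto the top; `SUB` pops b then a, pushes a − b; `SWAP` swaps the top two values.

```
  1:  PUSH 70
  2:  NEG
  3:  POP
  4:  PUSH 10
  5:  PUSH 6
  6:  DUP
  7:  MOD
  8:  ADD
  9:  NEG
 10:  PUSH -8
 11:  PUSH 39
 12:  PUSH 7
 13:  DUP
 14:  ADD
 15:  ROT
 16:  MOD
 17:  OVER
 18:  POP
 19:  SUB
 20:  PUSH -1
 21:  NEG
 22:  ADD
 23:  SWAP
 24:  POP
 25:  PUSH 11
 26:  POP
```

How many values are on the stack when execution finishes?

1

PUSH 70 : [70]
NEG     : [-70]
POP     : []
PUSH 10 : [10]
PUSH 6  : [10, 6]
DUP     : [10, 6, 6]
MOD     : [10, 0]
ADD     : [10]
NEG     : [-10]
PUSH -8 : [-10, -8]
PUSH 39 : [-10, -8, 39]
PUSH 7  : [-10, -8, 39, 7]
DUP     : [-10, -8, 39, 7, 7]
ADD     : [-10, -8, 39, 14]
ROT     : [-10, 39, 14, -8]
MOD     : [-10, 39, 6]
OVER    : [-10, 39, 6, 39]
POP     : [-10, 39, 6]
SUB     : [-10, 33]
PUSH -1 : [-10, 33, -1]
NEG     : [-10, 33, 1]
ADD     : [-10, 34]
SWAP    : [34, -10]
POP     : [34]
PUSH 11 : [34, 11]
POP     : [34]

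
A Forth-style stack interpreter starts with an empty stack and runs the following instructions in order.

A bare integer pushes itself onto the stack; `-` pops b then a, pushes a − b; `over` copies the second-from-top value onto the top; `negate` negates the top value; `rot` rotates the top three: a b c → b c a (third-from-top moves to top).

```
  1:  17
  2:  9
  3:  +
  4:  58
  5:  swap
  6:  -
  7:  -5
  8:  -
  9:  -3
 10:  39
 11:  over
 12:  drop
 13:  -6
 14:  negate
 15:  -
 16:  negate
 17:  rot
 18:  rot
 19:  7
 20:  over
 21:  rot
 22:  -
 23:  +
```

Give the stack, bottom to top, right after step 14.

17     : 17
9      : 17 9
+      : 26
58     : 26 58
swap   : 58 26
-      : 32
-5     : 32 -5
-      : 37
-3     : 37 -3
39     : 37 -3 39
over   : 37 -3 39 -3
drop   : 37 -3 39
-6     : 37 -3 39 -6
negate : 37 -3 39 6

[37, -3, 39, 6]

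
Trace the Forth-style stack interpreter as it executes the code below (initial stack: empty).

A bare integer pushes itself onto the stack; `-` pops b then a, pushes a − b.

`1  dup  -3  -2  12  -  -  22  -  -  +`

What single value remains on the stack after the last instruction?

1   -> 1
dup -> 1 1
-3  -> 1 1 -3
-2  -> 1 1 -3 -2
12  -> 1 1 -3 -2 12
-   -> 1 1 -3 -14
-   -> 1 1 11
22  -> 1 1 11 22
-   -> 1 1 -11
-   -> 1 12
+   -> 13

13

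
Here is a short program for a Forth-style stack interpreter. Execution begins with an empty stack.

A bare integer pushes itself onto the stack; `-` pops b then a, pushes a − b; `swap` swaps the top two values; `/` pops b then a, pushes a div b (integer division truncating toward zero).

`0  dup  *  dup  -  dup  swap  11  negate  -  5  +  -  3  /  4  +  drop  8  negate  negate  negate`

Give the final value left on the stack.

0       0
dup     0 0
*       0
dup     0 0
-       0
dup     0 0
swap    0 0
11      0 0 11
negate  0 0 -11
-       0 11
5       0 11 5
+       0 16
-       -16
3       -16 3
/       -5
4       -5 4
+       -1
drop    (empty)
8       8
negate  -8
negate  8
negate  -8

-8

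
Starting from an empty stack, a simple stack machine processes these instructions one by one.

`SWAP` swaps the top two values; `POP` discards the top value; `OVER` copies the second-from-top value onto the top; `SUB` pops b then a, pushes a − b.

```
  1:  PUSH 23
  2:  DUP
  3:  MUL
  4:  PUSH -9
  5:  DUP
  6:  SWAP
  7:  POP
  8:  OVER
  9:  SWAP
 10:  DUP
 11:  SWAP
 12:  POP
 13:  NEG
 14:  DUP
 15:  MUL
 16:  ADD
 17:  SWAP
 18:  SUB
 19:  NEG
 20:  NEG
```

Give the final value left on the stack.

PUSH 23  [23]
DUP      [23, 23]
MUL      [529]
PUSH -9  [529, -9]
DUP      [529, -9, -9]
SWAP     [529, -9, -9]
POP      [529, -9]
OVER     [529, -9, 529]
SWAP     [529, 529, -9]
DUP      [529, 529, -9, -9]
SWAP     [529, 529, -9, -9]
POP      [529, 529, -9]
NEG      [529, 529, 9]
DUP      [529, 529, 9, 9]
MUL      [529, 529, 81]
ADD      [529, 610]
SWAP     [610, 529]
SUB      [81]
NEG      [-81]
NEG      [81]

81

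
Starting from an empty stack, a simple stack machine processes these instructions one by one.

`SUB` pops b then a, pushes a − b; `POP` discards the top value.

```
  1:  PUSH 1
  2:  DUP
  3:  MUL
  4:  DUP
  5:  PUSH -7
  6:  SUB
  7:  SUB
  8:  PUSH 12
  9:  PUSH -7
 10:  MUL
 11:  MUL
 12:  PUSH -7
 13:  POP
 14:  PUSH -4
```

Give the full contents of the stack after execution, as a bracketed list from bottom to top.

[588, -4]

PUSH 1  -> 1
DUP     -> 1 1
MUL     -> 1
DUP     -> 1 1
PUSH -7 -> 1 1 -7
SUB     -> 1 8
SUB     -> -7
PUSH 12 -> -7 12
PUSH -7 -> -7 12 -7
MUL     -> -7 -84
MUL     -> 588
PUSH -7 -> 588 -7
POP     -> 588
PUSH -4 -> 588 -4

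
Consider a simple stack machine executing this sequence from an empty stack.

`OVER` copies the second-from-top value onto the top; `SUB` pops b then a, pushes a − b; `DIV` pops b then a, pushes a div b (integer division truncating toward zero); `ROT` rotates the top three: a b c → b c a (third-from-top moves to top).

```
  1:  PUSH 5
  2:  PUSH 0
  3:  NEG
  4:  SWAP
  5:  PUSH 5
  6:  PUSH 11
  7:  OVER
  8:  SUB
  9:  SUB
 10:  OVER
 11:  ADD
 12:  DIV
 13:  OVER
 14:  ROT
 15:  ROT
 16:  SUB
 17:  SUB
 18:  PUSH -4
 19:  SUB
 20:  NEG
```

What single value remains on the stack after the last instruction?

PUSH 5   [5]
PUSH 0   [5, 0]
NEG      [5, 0]
SWAP     [0, 5]
PUSH 5   [0, 5, 5]
PUSH 11  [0, 5, 5, 11]
OVER     [0, 5, 5, 11, 5]
SUB      [0, 5, 5, 6]
SUB      [0, 5, -1]
OVER     [0, 5, -1, 5]
ADD      [0, 5, 4]
DIV      [0, 1]
OVER     [0, 1, 0]
ROT      [1, 0, 0]
ROT      [0, 0, 1]
SUB      [0, -1]
SUB      [1]
PUSH -4  [1, -4]
SUB      [5]
NEG      [-5]

-5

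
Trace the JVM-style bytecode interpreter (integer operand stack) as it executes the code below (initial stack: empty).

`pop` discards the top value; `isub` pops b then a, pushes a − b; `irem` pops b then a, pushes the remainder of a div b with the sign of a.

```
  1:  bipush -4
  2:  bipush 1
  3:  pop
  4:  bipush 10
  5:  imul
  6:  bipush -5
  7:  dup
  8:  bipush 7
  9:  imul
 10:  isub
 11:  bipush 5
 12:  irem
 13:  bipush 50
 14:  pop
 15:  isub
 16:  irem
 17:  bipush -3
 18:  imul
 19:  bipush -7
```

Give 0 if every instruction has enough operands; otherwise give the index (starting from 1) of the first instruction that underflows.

bipush -4  -4
bipush 1   -4 1
pop        -4
bipush 10  -4 10
imul       -40
bipush -5  -40 -5
dup        -40 -5 -5
bipush 7   -40 -5 -5 7
imul       -40 -5 -35
isub       -40 30
bipush 5   -40 30 5
irem       -40 0
bipush 50  -40 0 50
pop        -40 0
isub       -40
irem  — needs 2 operands, stack has 1 → underflow

16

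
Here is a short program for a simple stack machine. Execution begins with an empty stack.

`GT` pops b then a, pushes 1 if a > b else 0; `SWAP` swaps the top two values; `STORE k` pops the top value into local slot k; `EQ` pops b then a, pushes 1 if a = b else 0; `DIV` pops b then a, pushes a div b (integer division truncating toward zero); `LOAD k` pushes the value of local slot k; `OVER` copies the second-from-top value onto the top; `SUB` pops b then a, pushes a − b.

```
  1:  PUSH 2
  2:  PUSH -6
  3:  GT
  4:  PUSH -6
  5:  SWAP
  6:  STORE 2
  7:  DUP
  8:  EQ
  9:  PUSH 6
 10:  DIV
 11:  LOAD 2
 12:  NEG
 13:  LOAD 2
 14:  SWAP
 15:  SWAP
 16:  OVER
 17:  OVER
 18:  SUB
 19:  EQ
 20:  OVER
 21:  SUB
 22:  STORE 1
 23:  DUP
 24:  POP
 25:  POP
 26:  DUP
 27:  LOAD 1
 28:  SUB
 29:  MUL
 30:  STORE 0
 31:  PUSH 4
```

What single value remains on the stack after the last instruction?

PUSH 2  : 2
PUSH -6 : 2 -6
GT      : 1
PUSH -6 : 1 -6
SWAP    : -6 1
STORE 2 : -6
DUP     : -6 -6
EQ      : 1
PUSH 6  : 1 6
DIV     : 0
LOAD 2  : 0 1
NEG     : 0 -1
LOAD 2  : 0 -1 1
SWAP    : 0 1 -1
SWAP    : 0 -1 1
OVER    : 0 -1 1 -1
OVER    : 0 -1 1 -1 1
SUB     : 0 -1 1 -2
EQ      : 0 -1 0
OVER    : 0 -1 0 -1
SUB     : 0 -1 1
STORE 1 : 0 -1
DUP     : 0 -1 -1
POP     : 0 -1
POP     : 0
DUP     : 0 0
LOAD 1  : 0 0 1
SUB     : 0 -1
MUL     : 0
STORE 0 : (empty)
PUSH 4  : 4

4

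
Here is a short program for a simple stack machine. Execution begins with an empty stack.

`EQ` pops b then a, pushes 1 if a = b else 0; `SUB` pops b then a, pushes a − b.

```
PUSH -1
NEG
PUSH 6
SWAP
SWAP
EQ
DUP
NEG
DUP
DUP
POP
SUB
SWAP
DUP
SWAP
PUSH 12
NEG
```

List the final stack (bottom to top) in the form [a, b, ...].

[0, 0, 0, -12]

PUSH -1  [-1]
NEG      [1]
PUSH 6   [1, 6]
SWAP     [6, 1]
SWAP     [1, 6]
EQ       [0]
DUP      [0, 0]
NEG      [0, 0]
DUP      [0, 0, 0]
DUP      [0, 0, 0, 0]
POP      [0, 0, 0]
SUB      [0, 0]
SWAP     [0, 0]
DUP      [0, 0, 0]
SWAP     [0, 0, 0]
PUSH 12  [0, 0, 0, 12]
NEG      [0, 0, 0, -12]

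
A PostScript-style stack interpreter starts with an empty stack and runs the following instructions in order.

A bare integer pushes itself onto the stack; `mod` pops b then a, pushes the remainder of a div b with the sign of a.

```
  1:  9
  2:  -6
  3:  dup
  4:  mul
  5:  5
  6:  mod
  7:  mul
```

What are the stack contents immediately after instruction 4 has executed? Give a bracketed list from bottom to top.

[9, 36]

9   : [9]
-6  : [9, -6]
dup : [9, -6, -6]
mul : [9, 36]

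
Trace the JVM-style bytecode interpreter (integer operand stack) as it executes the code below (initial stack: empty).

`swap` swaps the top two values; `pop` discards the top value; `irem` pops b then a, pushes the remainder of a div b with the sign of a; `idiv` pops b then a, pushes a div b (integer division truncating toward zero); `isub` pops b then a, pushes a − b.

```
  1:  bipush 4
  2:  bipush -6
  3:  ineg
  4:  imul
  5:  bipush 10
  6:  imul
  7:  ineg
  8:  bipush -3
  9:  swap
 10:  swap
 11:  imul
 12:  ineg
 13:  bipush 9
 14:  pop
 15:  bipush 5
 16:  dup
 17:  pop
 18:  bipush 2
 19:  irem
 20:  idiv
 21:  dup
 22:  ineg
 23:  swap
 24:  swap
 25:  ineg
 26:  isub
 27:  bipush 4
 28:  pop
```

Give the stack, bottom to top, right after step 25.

bipush 4  → 4
bipush -6 → 4 -6
ineg      → 4 6
imul      → 24
bipush 10 → 24 10
imul      → 240
ineg      → -240
bipush -3 → -240 -3
swap      → -3 -240
swap      → -240 -3
imul      → 720
ineg      → -720
bipush 9  → -720 9
pop       → -720
bipush 5  → -720 5
dup       → -720 5 5
pop       → -720 5
bipush 2  → -720 5 2
irem      → -720 1
idiv      → -720
dup       → -720 -720
ineg      → -720 720
swap      → 720 -720
swap      → -720 720
ineg      → -720 -720

[-720, -720]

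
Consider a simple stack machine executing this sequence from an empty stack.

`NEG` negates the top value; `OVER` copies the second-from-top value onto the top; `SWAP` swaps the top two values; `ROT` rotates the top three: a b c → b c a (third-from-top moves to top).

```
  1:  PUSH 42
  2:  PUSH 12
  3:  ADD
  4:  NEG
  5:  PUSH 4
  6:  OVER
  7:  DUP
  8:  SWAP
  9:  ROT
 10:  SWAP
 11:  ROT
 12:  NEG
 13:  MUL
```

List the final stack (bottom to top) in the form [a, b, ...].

PUSH 42 : [42]
PUSH 12 : [42, 12]
ADD     : [54]
NEG     : [-54]
PUSH 4  : [-54, 4]
OVER    : [-54, 4, -54]
DUP     : [-54, 4, -54, -54]
SWAP    : [-54, 4, -54, -54]
ROT     : [-54, -54, -54, 4]
SWAP    : [-54, -54, 4, -54]
ROT     : [-54, 4, -54, -54]
NEG     : [-54, 4, -54, 54]
MUL     : [-54, 4, -2916]

[-54, 4, -2916]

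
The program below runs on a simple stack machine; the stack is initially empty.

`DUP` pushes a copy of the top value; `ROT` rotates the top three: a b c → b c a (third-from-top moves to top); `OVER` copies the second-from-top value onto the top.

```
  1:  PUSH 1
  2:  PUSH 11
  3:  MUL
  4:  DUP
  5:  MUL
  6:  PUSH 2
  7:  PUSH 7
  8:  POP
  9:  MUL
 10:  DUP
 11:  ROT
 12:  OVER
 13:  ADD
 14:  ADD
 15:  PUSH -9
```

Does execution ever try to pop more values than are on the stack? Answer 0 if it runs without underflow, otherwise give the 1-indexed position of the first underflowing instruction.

PUSH 1  → [1]
PUSH 11 → [1, 11]
MUL     → [11]
DUP     → [11, 11]
MUL     → [121]
PUSH 2  → [121, 2]
PUSH 7  → [121, 2, 7]
POP     → [121, 2]
MUL     → [242]
DUP     → [242, 242]
ROT  — needs 3 operands, stack has 2 → underflow

11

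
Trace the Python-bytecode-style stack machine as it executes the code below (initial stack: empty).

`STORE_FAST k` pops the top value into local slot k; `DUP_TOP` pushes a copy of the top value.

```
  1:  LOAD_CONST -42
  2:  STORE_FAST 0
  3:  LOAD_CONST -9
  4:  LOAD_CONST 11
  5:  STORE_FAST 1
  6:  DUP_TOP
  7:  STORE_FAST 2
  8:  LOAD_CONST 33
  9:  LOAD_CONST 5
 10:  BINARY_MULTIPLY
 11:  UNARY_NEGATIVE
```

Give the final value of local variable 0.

-42

LOAD_CONST -42  -> -42
STORE_FAST 0    -> (empty)
LOAD_CONST -9   -> -9
LOAD_CONST 11   -> -9 11
STORE_FAST 1    -> -9
DUP_TOP         -> -9 -9
STORE_FAST 2    -> -9
LOAD_CONST 33   -> -9 33
LOAD_CONST 5    -> -9 33 5
BINARY_MULTIPLY -> -9 165
UNARY_NEGATIVE  -> -9 -165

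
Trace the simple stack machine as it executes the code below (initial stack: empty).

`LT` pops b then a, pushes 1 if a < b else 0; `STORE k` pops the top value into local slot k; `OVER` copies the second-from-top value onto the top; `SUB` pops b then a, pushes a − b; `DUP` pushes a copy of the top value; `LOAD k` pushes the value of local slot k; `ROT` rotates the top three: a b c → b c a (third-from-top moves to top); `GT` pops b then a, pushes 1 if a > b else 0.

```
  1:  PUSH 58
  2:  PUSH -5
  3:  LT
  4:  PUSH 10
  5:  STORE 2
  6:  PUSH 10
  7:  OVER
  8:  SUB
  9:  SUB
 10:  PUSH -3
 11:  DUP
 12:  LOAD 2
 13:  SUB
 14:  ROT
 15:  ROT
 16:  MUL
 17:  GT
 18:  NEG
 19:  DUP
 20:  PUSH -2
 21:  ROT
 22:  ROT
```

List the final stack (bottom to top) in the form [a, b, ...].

[-2, 0, 0]

PUSH 58 → [58]
PUSH -5 → [58, -5]
LT      → [0]
PUSH 10 → [0, 10]
STORE 2 → [0]
PUSH 10 → [0, 10]
OVER    → [0, 10, 0]
SUB     → [0, 10]
SUB     → [-10]
PUSH -3 → [-10, -3]
DUP     → [-10, -3, -3]
LOAD 2  → [-10, -3, -3, 10]
SUB     → [-10, -3, -13]
ROT     → [-3, -13, -10]
ROT     → [-13, -10, -3]
MUL     → [-13, 30]
GT      → [0]
NEG     → [0]
DUP     → [0, 0]
PUSH -2 → [0, 0, -2]
ROT     → [0, -2, 0]
ROT     → [-2, 0, 0]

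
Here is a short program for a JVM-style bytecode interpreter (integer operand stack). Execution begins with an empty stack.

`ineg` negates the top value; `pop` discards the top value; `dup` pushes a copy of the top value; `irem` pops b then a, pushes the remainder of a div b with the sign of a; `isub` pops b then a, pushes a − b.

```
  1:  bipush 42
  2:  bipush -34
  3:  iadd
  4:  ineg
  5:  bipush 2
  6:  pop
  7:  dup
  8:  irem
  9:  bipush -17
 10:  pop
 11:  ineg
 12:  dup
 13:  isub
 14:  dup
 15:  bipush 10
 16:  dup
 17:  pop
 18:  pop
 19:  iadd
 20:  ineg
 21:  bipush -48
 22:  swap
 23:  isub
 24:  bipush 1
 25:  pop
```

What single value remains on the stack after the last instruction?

-48

bipush 42  → [42]
bipush -34 → [42, -34]
iadd       → [8]
ineg       → [-8]
bipush 2   → [-8, 2]
pop        → [-8]
dup        → [-8, -8]
irem       → [0]
bipush -17 → [0, -17]
pop        → [0]
ineg       → [0]
dup        → [0, 0]
isub       → [0]
dup        → [0, 0]
bipush 10  → [0, 0, 10]
dup        → [0, 0, 10, 10]
pop        → [0, 0, 10]
pop        → [0, 0]
iadd       → [0]
ineg       → [0]
bipush -48 → [0, -48]
swap       → [-48, 0]
isub       → [-48]
bipush 1   → [-48, 1]
pop        → [-48]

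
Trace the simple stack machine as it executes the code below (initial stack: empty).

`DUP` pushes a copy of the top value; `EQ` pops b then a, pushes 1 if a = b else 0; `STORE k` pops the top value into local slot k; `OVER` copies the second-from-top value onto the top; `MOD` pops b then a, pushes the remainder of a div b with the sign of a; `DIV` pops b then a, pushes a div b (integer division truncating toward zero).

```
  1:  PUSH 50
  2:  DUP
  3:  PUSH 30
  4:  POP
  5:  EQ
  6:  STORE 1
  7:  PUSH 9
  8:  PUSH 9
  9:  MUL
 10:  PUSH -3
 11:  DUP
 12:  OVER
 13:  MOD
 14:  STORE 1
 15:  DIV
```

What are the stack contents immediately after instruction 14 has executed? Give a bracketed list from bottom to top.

PUSH 50 : [50]
DUP     : [50, 50]
PUSH 30 : [50, 50, 30]
POP     : [50, 50]
EQ      : [1]
STORE 1 : []
PUSH 9  : [9]
PUSH 9  : [9, 9]
MUL     : [81]
PUSH -3 : [81, -3]
DUP     : [81, -3, -3]
OVER    : [81, -3, -3, -3]
MOD     : [81, -3, 0]
STORE 1 : [81, -3]

[81, -3]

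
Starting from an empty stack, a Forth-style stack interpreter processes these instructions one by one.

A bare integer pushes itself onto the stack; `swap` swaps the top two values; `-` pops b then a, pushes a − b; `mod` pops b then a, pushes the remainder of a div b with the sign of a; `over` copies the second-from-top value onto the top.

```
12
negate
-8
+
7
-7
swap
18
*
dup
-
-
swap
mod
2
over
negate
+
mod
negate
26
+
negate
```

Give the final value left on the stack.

12     : [12]
negate : [-12]
-8     : [-12, -8]
+      : [-20]
7      : [-20, 7]
-7     : [-20, 7, -7]
swap   : [-20, -7, 7]
18     : [-20, -7, 7, 18]
*      : [-20, -7, 126]
dup    : [-20, -7, 126, 126]
-      : [-20, -7, 0]
-      : [-20, -7]
swap   : [-7, -20]
mod    : [-7]
2      : [-7, 2]
over   : [-7, 2, -7]
negate : [-7, 2, 7]
+      : [-7, 9]
mod    : [-7]
negate : [7]
26     : [7, 26]
+      : [33]
negate : [-33]

-33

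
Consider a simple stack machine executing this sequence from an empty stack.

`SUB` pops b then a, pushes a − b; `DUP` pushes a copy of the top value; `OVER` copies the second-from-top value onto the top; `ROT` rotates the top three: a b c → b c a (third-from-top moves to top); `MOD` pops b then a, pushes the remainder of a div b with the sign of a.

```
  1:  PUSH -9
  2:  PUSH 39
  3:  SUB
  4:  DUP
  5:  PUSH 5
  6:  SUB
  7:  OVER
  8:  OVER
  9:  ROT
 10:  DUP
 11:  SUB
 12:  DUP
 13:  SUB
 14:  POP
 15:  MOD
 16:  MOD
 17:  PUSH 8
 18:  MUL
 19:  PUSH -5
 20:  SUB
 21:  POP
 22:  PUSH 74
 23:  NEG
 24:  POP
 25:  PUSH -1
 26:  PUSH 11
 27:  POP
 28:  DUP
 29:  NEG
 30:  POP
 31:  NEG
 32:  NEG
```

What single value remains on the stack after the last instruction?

-1

PUSH -9  -9
PUSH 39  -9 39
SUB      -48
DUP      -48 -48
PUSH 5   -48 -48 5
SUB      -48 -53
OVER     -48 -53 -48
OVER     -48 -53 -48 -53
ROT      -48 -48 -53 -53
DUP      -48 -48 -53 -53 -53
SUB      -48 -48 -53 0
DUP      -48 -48 -53 0 0
SUB      -48 -48 -53 0
POP      -48 -48 -53
MOD      -48 -48
MOD      0
PUSH 8   0 8
MUL      0
PUSH -5  0 -5
SUB      5
POP      (empty)
PUSH 74  74
NEG      -74
POP      (empty)
PUSH -1  -1
PUSH 11  -1 11
POP      -1
DUP      -1 -1
NEG      -1 1
POP      -1
NEG      1
NEG      -1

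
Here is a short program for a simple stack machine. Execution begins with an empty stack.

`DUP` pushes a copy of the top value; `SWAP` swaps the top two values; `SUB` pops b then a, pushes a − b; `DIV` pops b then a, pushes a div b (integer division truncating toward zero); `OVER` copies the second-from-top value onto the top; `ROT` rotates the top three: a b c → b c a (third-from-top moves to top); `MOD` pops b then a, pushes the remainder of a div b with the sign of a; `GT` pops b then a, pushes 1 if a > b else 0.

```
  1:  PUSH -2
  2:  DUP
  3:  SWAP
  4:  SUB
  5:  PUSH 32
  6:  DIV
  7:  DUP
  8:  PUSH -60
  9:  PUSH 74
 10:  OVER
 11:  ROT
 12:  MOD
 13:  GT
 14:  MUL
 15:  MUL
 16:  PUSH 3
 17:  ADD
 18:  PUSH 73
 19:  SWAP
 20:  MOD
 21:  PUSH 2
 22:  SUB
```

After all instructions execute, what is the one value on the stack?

PUSH -2  → -2
DUP      → -2 -2
SWAP     → -2 -2
SUB      → 0
PUSH 32  → 0 32
DIV      → 0
DUP      → 0 0
PUSH -60 → 0 0 -60
PUSH 74  → 0 0 -60 74
OVER     → 0 0 -60 74 -60
ROT      → 0 0 74 -60 -60
MOD      → 0 0 74 0
GT       → 0 0 1
MUL      → 0 0
MUL      → 0
PUSH 3   → 0 3
ADD      → 3
PUSH 73  → 3 73
SWAP     → 73 3
MOD      → 1
PUSH 2   → 1 2
SUB      → -1

-1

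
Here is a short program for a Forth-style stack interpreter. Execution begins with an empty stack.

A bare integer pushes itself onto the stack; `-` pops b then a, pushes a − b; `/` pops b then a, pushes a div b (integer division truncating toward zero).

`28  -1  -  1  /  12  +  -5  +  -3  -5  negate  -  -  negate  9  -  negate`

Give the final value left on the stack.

53

28     -> 28
-1     -> 28 -1
-      -> 29
1      -> 29 1
/      -> 29
12     -> 29 12
+      -> 41
-5     -> 41 -5
+      -> 36
-3     -> 36 -3
-5     -> 36 -3 -5
negate -> 36 -3 5
-      -> 36 -8
-      -> 44
negate -> -44
9      -> -44 9
-      -> -53
negate -> 53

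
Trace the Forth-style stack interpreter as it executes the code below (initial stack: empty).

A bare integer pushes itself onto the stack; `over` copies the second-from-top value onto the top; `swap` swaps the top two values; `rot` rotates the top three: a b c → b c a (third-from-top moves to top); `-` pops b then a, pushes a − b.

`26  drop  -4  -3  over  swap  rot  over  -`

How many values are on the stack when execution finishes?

3

26   : 26
drop : (empty)
-4   : -4
-3   : -4 -3
over : -4 -3 -4
swap : -4 -4 -3
rot  : -4 -3 -4
over : -4 -3 -4 -3
-    : -4 -3 -1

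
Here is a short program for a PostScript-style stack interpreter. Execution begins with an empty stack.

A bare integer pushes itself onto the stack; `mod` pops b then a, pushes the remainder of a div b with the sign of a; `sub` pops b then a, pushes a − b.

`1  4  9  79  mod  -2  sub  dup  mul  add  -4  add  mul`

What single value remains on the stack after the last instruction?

1   -> [1]
4   -> [1, 4]
9   -> [1, 4, 9]
79  -> [1, 4, 9, 79]
mod -> [1, 4, 9]
-2  -> [1, 4, 9, -2]
sub -> [1, 4, 11]
dup -> [1, 4, 11, 11]
mul -> [1, 4, 121]
add -> [1, 125]
-4  -> [1, 125, -4]
add -> [1, 121]
mul -> [121]

121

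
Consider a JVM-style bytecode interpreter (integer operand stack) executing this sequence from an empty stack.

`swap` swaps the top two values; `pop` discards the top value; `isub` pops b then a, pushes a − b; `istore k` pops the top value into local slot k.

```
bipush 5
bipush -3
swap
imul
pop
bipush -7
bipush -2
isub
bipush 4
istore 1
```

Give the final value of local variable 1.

4

bipush 5  -> [5]
bipush -3 -> [5, -3]
swap      -> [-3, 5]
imul      -> [-15]
pop       -> []
bipush -7 -> [-7]
bipush -2 -> [-7, -2]
isub      -> [-5]
bipush 4  -> [-5, 4]
istore 1  -> [-5]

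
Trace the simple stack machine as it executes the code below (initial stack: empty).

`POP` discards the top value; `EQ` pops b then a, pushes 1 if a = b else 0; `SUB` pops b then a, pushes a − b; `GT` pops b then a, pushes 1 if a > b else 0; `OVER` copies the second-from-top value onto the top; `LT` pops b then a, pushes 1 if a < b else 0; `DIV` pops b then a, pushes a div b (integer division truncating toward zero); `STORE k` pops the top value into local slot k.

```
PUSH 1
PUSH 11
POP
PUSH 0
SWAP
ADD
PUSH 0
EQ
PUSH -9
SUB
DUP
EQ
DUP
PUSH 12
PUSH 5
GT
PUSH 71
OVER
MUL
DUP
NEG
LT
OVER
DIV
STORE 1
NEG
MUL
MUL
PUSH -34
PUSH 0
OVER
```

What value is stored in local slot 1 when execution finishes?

0

PUSH 1   -> 1
PUSH 11  -> 1 11
POP      -> 1
PUSH 0   -> 1 0
SWAP     -> 0 1
ADD      -> 1
PUSH 0   -> 1 0
EQ       -> 0
PUSH -9  -> 0 -9
SUB      -> 9
DUP      -> 9 9
EQ       -> 1
DUP      -> 1 1
PUSH 12  -> 1 1 12
PUSH 5   -> 1 1 12 5
GT       -> 1 1 1
PUSH 71  -> 1 1 1 71
OVER     -> 1 1 1 71 1
MUL      -> 1 1 1 71
DUP      -> 1 1 1 71 71
NEG      -> 1 1 1 71 -71
LT       -> 1 1 1 0
OVER     -> 1 1 1 0 1
DIV      -> 1 1 1 0
STORE 1  -> 1 1 1
NEG      -> 1 1 -1
MUL      -> 1 -1
MUL      -> -1
PUSH -34 -> -1 -34
PUSH 0   -> -1 -34 0
OVER     -> -1 -34 0 -34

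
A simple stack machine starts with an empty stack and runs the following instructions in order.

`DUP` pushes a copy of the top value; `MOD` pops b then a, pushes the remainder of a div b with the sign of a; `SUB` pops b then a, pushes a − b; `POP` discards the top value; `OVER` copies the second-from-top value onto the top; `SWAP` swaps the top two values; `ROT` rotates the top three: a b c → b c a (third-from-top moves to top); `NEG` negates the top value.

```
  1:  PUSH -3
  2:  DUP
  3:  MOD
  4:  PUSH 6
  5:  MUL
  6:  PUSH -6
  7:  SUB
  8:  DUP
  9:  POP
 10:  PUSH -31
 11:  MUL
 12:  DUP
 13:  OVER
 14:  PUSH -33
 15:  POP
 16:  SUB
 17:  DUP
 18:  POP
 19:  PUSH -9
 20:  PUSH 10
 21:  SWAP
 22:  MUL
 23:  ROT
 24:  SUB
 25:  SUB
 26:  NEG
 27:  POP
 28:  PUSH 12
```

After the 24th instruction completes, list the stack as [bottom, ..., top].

PUSH -3  : -3
DUP      : -3 -3
MOD      : 0
PUSH 6   : 0 6
MUL      : 0
PUSH -6  : 0 -6
SUB      : 6
DUP      : 6 6
POP      : 6
PUSH -31 : 6 -31
MUL      : -186
DUP      : -186 -186
OVER     : -186 -186 -186
PUSH -33 : -186 -186 -186 -33
POP      : -186 -186 -186
SUB      : -186 0
DUP      : -186 0 0
POP      : -186 0
PUSH -9  : -186 0 -9
PUSH 10  : -186 0 -9 10
SWAP     : -186 0 10 -9
MUL      : -186 0 -90
ROT      : 0 -90 -186
SUB      : 0 96

[0, 96]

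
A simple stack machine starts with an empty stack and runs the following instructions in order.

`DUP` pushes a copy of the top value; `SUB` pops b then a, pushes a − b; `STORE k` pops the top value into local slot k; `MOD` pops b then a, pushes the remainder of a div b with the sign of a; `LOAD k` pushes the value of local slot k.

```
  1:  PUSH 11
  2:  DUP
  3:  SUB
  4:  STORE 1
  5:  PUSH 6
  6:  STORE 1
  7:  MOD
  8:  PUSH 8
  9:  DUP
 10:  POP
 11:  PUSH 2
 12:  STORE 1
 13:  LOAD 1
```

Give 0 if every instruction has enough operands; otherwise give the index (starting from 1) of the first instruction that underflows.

7

PUSH 11 → [11]
DUP     → [11, 11]
SUB     → [0]
STORE 1 → []
PUSH 6  → [6]
STORE 1 → []
MOD  — needs 2 operands, stack has 0 → underflow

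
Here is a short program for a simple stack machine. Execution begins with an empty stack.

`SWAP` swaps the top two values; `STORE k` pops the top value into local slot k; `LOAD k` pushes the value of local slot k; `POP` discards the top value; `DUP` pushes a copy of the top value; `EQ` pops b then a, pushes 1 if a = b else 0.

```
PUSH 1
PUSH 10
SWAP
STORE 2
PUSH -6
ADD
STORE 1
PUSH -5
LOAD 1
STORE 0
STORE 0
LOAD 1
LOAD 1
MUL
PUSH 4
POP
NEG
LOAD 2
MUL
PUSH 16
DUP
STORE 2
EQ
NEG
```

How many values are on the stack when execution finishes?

1

PUSH 1  -> [1]
PUSH 10 -> [1, 10]
SWAP    -> [10, 1]
STORE 2 -> [10]
PUSH -6 -> [10, -6]
ADD     -> [4]
STORE 1 -> []
PUSH -5 -> [-5]
LOAD 1  -> [-5, 4]
STORE 0 -> [-5]
STORE 0 -> []
LOAD 1  -> [4]
LOAD 1  -> [4, 4]
MUL     -> [16]
PUSH 4  -> [16, 4]
POP     -> [16]
NEG     -> [-16]
LOAD 2  -> [-16, 1]
MUL     -> [-16]
PUSH 16 -> [-16, 16]
DUP     -> [-16, 16, 16]
STORE 2 -> [-16, 16]
EQ      -> [0]
NEG     -> [0]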